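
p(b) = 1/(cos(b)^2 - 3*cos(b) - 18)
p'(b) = (2*sin(b)*cos(b) - 3*sin(b))/(cos(b)^2 - 3*cos(b) - 18)^2 = (2*cos(b) - 3)*sin(b)/(sin(b)^2 + 3*cos(b) + 17)^2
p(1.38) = -0.05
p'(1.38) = -0.01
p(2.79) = -0.07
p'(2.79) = -0.01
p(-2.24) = -0.06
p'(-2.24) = 0.01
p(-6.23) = -0.05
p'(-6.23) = -0.00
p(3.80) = -0.07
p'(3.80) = 0.01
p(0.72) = -0.05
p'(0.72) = -0.00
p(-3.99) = -0.06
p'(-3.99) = -0.01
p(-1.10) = -0.05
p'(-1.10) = 0.01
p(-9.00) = -0.07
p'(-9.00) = 0.01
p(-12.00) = -0.05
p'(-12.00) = 0.00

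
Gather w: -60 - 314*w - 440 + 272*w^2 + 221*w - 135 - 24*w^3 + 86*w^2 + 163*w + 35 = -24*w^3 + 358*w^2 + 70*w - 600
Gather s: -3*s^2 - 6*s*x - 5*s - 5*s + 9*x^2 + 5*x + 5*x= -3*s^2 + s*(-6*x - 10) + 9*x^2 + 10*x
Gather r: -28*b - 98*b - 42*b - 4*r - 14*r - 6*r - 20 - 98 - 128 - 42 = -168*b - 24*r - 288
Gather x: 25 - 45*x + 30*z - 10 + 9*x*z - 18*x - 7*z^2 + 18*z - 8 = x*(9*z - 63) - 7*z^2 + 48*z + 7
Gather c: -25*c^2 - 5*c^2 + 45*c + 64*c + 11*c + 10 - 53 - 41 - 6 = -30*c^2 + 120*c - 90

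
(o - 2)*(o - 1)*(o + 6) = o^3 + 3*o^2 - 16*o + 12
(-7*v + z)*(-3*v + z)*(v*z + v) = 21*v^3*z + 21*v^3 - 10*v^2*z^2 - 10*v^2*z + v*z^3 + v*z^2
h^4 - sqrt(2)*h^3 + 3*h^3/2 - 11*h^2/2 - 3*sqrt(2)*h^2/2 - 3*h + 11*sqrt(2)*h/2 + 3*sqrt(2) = (h - 2)*(h + 1/2)*(h + 3)*(h - sqrt(2))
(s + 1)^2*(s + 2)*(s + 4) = s^4 + 8*s^3 + 21*s^2 + 22*s + 8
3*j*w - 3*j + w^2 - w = (3*j + w)*(w - 1)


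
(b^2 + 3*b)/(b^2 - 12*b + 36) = b*(b + 3)/(b^2 - 12*b + 36)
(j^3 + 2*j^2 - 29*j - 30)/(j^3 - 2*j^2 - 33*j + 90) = (j + 1)/(j - 3)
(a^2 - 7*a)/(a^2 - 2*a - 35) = a/(a + 5)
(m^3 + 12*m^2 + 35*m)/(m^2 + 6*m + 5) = m*(m + 7)/(m + 1)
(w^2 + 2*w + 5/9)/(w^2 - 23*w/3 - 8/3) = (w + 5/3)/(w - 8)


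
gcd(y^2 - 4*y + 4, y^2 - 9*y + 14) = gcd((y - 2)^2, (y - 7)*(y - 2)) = y - 2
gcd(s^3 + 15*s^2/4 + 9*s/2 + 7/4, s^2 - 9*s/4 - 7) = s + 7/4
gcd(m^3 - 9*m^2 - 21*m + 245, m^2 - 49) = m - 7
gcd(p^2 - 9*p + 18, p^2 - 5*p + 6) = p - 3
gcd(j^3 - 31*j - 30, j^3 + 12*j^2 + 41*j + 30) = j^2 + 6*j + 5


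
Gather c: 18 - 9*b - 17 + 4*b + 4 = 5 - 5*b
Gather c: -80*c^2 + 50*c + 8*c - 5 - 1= -80*c^2 + 58*c - 6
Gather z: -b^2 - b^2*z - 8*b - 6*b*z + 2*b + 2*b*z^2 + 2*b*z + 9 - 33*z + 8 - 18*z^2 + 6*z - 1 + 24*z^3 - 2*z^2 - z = -b^2 - 6*b + 24*z^3 + z^2*(2*b - 20) + z*(-b^2 - 4*b - 28) + 16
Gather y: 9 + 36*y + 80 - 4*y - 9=32*y + 80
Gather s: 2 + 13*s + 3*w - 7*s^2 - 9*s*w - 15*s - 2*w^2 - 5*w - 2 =-7*s^2 + s*(-9*w - 2) - 2*w^2 - 2*w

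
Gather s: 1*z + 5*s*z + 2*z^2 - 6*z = 5*s*z + 2*z^2 - 5*z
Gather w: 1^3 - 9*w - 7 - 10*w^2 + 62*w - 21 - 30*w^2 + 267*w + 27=-40*w^2 + 320*w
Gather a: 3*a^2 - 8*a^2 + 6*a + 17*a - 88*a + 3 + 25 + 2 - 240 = -5*a^2 - 65*a - 210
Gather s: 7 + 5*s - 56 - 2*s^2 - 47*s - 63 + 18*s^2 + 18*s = 16*s^2 - 24*s - 112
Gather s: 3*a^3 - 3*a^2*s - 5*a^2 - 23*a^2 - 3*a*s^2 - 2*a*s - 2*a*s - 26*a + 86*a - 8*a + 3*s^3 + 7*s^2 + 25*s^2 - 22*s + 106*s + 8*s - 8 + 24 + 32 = 3*a^3 - 28*a^2 + 52*a + 3*s^3 + s^2*(32 - 3*a) + s*(-3*a^2 - 4*a + 92) + 48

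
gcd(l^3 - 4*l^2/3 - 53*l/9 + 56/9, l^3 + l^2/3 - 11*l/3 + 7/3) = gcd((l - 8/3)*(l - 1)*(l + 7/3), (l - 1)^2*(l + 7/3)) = l^2 + 4*l/3 - 7/3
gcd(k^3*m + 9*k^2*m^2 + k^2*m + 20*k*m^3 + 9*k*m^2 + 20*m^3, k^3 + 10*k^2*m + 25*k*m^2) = k + 5*m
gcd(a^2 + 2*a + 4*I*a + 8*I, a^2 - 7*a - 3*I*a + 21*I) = 1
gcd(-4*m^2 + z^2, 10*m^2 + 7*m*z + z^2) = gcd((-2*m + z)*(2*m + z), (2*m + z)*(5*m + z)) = 2*m + z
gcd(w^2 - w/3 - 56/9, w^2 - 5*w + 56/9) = w - 8/3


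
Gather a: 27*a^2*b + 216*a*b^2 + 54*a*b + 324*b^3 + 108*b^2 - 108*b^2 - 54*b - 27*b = 27*a^2*b + a*(216*b^2 + 54*b) + 324*b^3 - 81*b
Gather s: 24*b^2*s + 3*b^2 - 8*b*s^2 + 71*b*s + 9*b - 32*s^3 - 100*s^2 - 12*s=3*b^2 + 9*b - 32*s^3 + s^2*(-8*b - 100) + s*(24*b^2 + 71*b - 12)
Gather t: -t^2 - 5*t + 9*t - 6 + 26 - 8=-t^2 + 4*t + 12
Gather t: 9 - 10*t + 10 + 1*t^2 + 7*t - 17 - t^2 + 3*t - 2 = 0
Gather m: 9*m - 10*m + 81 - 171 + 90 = -m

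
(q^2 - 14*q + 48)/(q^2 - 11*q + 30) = (q - 8)/(q - 5)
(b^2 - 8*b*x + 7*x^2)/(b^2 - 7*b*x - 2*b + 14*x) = (b - x)/(b - 2)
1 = 1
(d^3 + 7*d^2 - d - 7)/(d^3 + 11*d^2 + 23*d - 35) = (d + 1)/(d + 5)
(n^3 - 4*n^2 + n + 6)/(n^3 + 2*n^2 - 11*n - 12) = (n - 2)/(n + 4)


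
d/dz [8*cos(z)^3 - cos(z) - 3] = (1 - 24*cos(z)^2)*sin(z)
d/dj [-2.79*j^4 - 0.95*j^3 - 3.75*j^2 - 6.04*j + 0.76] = -11.16*j^3 - 2.85*j^2 - 7.5*j - 6.04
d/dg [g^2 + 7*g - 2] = 2*g + 7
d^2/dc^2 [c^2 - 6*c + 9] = 2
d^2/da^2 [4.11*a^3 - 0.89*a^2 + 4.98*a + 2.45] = 24.66*a - 1.78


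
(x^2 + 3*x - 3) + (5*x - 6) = x^2 + 8*x - 9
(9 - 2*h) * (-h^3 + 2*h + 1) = 2*h^4 - 9*h^3 - 4*h^2 + 16*h + 9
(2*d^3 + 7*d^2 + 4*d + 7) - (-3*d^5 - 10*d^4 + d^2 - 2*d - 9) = 3*d^5 + 10*d^4 + 2*d^3 + 6*d^2 + 6*d + 16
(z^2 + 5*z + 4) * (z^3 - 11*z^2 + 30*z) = z^5 - 6*z^4 - 21*z^3 + 106*z^2 + 120*z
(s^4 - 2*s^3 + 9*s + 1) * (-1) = -s^4 + 2*s^3 - 9*s - 1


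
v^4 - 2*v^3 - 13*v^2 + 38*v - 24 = (v - 3)*(v - 2)*(v - 1)*(v + 4)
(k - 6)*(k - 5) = k^2 - 11*k + 30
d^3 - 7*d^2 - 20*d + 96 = (d - 8)*(d - 3)*(d + 4)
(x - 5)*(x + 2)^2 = x^3 - x^2 - 16*x - 20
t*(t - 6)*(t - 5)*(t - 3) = t^4 - 14*t^3 + 63*t^2 - 90*t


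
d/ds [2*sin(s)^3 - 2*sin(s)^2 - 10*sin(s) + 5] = 2*(3*sin(s)^2 - 2*sin(s) - 5)*cos(s)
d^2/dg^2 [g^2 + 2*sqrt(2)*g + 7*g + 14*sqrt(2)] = 2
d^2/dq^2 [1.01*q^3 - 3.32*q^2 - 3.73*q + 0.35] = 6.06*q - 6.64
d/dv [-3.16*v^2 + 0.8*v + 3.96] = 0.8 - 6.32*v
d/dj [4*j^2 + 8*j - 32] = 8*j + 8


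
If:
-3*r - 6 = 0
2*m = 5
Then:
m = 5/2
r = -2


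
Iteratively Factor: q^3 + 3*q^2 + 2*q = (q + 2)*(q^2 + q) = (q + 1)*(q + 2)*(q)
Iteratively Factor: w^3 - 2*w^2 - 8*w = (w + 2)*(w^2 - 4*w) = w*(w + 2)*(w - 4)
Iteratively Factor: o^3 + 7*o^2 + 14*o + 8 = (o + 4)*(o^2 + 3*o + 2) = (o + 2)*(o + 4)*(o + 1)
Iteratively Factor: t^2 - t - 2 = (t + 1)*(t - 2)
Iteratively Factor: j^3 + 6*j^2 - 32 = (j + 4)*(j^2 + 2*j - 8) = (j - 2)*(j + 4)*(j + 4)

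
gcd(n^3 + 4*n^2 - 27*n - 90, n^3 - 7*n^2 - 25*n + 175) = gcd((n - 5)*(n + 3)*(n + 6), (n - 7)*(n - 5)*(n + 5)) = n - 5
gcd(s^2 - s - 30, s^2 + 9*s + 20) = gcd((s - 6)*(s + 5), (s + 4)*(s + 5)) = s + 5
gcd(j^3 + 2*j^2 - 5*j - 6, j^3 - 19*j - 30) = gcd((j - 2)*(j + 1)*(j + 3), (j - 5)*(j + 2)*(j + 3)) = j + 3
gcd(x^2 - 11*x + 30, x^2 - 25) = x - 5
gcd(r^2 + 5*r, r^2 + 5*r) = r^2 + 5*r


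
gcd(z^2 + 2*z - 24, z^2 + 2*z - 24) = z^2 + 2*z - 24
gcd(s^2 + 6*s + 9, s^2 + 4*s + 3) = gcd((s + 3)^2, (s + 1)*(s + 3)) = s + 3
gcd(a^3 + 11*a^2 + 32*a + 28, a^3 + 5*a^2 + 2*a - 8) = a + 2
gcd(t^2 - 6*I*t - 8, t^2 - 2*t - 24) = 1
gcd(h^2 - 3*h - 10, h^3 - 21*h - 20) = h - 5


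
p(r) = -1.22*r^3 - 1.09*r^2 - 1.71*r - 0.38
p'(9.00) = -317.79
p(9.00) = -993.44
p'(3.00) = -41.19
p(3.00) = -48.26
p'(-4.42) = -63.58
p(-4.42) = 91.23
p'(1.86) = -18.43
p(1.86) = -15.18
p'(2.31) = -26.28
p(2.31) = -25.18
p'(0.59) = -4.27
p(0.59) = -2.02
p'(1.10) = -8.54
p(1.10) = -5.20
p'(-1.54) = -7.03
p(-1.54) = 4.12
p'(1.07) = -8.23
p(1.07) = -4.95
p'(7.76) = -239.02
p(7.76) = -649.38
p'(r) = -3.66*r^2 - 2.18*r - 1.71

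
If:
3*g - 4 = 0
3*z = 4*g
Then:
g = 4/3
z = 16/9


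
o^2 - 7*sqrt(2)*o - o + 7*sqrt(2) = (o - 1)*(o - 7*sqrt(2))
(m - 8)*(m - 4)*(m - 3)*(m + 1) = m^4 - 14*m^3 + 53*m^2 - 28*m - 96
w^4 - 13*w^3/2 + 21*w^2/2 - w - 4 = (w - 4)*(w - 2)*(w - 1)*(w + 1/2)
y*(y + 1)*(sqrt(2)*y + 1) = sqrt(2)*y^3 + y^2 + sqrt(2)*y^2 + y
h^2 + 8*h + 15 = (h + 3)*(h + 5)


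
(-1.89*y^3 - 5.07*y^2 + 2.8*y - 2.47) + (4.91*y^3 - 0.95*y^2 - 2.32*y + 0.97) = 3.02*y^3 - 6.02*y^2 + 0.48*y - 1.5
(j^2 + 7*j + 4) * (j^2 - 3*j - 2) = j^4 + 4*j^3 - 19*j^2 - 26*j - 8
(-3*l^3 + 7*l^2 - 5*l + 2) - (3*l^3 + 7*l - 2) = -6*l^3 + 7*l^2 - 12*l + 4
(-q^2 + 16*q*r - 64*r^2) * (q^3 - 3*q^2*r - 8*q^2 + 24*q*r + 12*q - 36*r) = -q^5 + 19*q^4*r + 8*q^4 - 112*q^3*r^2 - 152*q^3*r - 12*q^3 + 192*q^2*r^3 + 896*q^2*r^2 + 228*q^2*r - 1536*q*r^3 - 1344*q*r^2 + 2304*r^3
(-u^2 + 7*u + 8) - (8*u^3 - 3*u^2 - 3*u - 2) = -8*u^3 + 2*u^2 + 10*u + 10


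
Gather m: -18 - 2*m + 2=-2*m - 16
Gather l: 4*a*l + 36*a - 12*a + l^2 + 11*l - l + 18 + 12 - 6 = 24*a + l^2 + l*(4*a + 10) + 24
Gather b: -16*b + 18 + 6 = 24 - 16*b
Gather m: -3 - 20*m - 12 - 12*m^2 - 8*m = -12*m^2 - 28*m - 15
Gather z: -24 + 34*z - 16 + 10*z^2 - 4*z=10*z^2 + 30*z - 40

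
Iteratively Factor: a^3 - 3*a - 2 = (a + 1)*(a^2 - a - 2) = (a + 1)^2*(a - 2)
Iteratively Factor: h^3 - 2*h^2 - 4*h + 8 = (h - 2)*(h^2 - 4) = (h - 2)^2*(h + 2)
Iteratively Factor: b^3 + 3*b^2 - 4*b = (b + 4)*(b^2 - b) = b*(b + 4)*(b - 1)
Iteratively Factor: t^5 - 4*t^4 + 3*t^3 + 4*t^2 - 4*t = (t - 1)*(t^4 - 3*t^3 + 4*t) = (t - 2)*(t - 1)*(t^3 - t^2 - 2*t) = (t - 2)*(t - 1)*(t + 1)*(t^2 - 2*t) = t*(t - 2)*(t - 1)*(t + 1)*(t - 2)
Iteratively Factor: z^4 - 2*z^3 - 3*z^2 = (z - 3)*(z^3 + z^2) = z*(z - 3)*(z^2 + z) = z^2*(z - 3)*(z + 1)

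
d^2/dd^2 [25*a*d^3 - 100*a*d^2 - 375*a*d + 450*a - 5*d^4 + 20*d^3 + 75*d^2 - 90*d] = 150*a*d - 200*a - 60*d^2 + 120*d + 150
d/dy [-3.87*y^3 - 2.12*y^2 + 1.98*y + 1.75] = -11.61*y^2 - 4.24*y + 1.98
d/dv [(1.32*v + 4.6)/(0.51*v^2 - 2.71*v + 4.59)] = (-0.6732*v^2 - 4.692*v + 18.5248)/(0.2601*v^4 - 2.7642*v^3 + 12.0259*v^2 - 24.8778*v + 21.0681)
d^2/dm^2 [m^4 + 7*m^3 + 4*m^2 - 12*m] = 12*m^2 + 42*m + 8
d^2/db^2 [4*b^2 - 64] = 8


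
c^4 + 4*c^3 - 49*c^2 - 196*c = c*(c - 7)*(c + 4)*(c + 7)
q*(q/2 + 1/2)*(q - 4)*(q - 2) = q^4/2 - 5*q^3/2 + q^2 + 4*q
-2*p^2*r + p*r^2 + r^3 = r*(-p + r)*(2*p + r)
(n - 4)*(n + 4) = n^2 - 16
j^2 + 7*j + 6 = (j + 1)*(j + 6)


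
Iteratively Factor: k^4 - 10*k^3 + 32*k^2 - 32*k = (k)*(k^3 - 10*k^2 + 32*k - 32) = k*(k - 4)*(k^2 - 6*k + 8) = k*(k - 4)*(k - 2)*(k - 4)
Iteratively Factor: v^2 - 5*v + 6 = (v - 2)*(v - 3)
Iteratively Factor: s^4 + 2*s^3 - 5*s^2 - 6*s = (s)*(s^3 + 2*s^2 - 5*s - 6) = s*(s + 3)*(s^2 - s - 2) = s*(s + 1)*(s + 3)*(s - 2)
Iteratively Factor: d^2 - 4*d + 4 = (d - 2)*(d - 2)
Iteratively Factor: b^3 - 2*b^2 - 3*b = (b - 3)*(b^2 + b) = (b - 3)*(b + 1)*(b)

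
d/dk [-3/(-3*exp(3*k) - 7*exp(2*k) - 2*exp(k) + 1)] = (-27*exp(2*k) - 42*exp(k) - 6)*exp(k)/(3*exp(3*k) + 7*exp(2*k) + 2*exp(k) - 1)^2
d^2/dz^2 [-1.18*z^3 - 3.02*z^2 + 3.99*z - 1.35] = -7.08*z - 6.04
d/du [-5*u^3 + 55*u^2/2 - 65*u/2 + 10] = -15*u^2 + 55*u - 65/2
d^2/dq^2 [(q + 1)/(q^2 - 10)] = 2*(4*q^2*(q + 1) - (3*q + 1)*(q^2 - 10))/(q^2 - 10)^3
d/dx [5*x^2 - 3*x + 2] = 10*x - 3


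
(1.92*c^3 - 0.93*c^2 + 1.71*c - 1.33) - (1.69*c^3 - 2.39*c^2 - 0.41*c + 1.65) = 0.23*c^3 + 1.46*c^2 + 2.12*c - 2.98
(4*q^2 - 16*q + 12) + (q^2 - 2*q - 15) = 5*q^2 - 18*q - 3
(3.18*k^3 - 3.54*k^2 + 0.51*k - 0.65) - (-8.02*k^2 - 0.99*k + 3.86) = 3.18*k^3 + 4.48*k^2 + 1.5*k - 4.51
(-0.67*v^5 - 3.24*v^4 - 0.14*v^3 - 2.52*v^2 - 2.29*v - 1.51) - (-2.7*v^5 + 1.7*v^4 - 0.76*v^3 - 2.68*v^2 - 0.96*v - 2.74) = 2.03*v^5 - 4.94*v^4 + 0.62*v^3 + 0.16*v^2 - 1.33*v + 1.23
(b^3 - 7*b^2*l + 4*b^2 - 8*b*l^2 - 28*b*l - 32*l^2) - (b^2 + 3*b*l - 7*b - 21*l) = b^3 - 7*b^2*l + 3*b^2 - 8*b*l^2 - 31*b*l + 7*b - 32*l^2 + 21*l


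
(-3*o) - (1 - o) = -2*o - 1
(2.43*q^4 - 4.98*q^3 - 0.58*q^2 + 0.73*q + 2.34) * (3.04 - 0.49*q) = -1.1907*q^5 + 9.8274*q^4 - 14.855*q^3 - 2.1209*q^2 + 1.0726*q + 7.1136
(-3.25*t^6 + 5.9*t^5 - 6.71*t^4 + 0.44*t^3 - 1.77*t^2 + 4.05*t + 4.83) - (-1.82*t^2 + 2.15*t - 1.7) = -3.25*t^6 + 5.9*t^5 - 6.71*t^4 + 0.44*t^3 + 0.05*t^2 + 1.9*t + 6.53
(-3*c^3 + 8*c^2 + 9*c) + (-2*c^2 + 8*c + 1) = -3*c^3 + 6*c^2 + 17*c + 1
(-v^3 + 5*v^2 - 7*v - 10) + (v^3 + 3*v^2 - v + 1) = 8*v^2 - 8*v - 9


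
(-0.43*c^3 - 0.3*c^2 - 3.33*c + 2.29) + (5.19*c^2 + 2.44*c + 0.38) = -0.43*c^3 + 4.89*c^2 - 0.89*c + 2.67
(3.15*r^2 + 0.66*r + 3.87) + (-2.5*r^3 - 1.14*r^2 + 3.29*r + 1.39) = -2.5*r^3 + 2.01*r^2 + 3.95*r + 5.26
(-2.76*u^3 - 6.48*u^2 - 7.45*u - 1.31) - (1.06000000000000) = -2.76*u^3 - 6.48*u^2 - 7.45*u - 2.37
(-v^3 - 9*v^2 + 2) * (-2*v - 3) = 2*v^4 + 21*v^3 + 27*v^2 - 4*v - 6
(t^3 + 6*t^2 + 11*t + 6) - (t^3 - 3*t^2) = 9*t^2 + 11*t + 6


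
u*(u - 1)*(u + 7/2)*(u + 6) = u^4 + 17*u^3/2 + 23*u^2/2 - 21*u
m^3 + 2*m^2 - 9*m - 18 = (m - 3)*(m + 2)*(m + 3)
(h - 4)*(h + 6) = h^2 + 2*h - 24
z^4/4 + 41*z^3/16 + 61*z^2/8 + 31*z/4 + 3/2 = (z/4 + 1/2)*(z + 1/4)*(z + 2)*(z + 6)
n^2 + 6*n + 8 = (n + 2)*(n + 4)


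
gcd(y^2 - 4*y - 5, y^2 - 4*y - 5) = y^2 - 4*y - 5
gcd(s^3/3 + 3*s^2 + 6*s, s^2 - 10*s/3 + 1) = 1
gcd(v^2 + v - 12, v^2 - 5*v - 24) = 1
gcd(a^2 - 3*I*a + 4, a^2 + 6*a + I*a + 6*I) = a + I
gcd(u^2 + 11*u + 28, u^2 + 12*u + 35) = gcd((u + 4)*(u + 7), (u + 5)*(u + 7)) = u + 7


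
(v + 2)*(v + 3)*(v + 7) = v^3 + 12*v^2 + 41*v + 42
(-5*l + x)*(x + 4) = -5*l*x - 20*l + x^2 + 4*x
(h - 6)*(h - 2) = h^2 - 8*h + 12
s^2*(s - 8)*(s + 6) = s^4 - 2*s^3 - 48*s^2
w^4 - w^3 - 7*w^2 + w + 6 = (w - 3)*(w - 1)*(w + 1)*(w + 2)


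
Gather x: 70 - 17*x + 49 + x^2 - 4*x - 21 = x^2 - 21*x + 98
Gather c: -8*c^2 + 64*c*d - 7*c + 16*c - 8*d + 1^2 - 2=-8*c^2 + c*(64*d + 9) - 8*d - 1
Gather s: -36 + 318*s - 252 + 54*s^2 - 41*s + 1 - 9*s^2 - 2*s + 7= 45*s^2 + 275*s - 280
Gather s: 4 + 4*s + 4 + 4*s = 8*s + 8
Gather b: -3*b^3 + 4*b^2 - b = -3*b^3 + 4*b^2 - b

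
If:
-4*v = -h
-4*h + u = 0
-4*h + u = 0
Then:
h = 4*v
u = 16*v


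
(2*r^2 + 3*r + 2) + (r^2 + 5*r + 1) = 3*r^2 + 8*r + 3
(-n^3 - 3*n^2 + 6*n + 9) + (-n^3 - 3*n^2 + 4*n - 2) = -2*n^3 - 6*n^2 + 10*n + 7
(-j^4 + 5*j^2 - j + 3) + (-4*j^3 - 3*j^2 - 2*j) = -j^4 - 4*j^3 + 2*j^2 - 3*j + 3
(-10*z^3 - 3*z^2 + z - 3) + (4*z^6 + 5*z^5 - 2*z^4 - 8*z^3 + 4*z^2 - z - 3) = 4*z^6 + 5*z^5 - 2*z^4 - 18*z^3 + z^2 - 6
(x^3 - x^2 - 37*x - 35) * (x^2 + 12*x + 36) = x^5 + 11*x^4 - 13*x^3 - 515*x^2 - 1752*x - 1260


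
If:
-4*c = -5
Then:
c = 5/4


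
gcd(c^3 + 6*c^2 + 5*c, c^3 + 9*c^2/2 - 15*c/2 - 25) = c + 5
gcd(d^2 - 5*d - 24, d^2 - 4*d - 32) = d - 8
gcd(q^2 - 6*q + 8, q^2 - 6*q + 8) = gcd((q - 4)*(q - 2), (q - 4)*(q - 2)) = q^2 - 6*q + 8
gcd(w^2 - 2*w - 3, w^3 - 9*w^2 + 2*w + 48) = w - 3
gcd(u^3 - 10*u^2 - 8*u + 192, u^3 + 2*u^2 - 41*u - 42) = u - 6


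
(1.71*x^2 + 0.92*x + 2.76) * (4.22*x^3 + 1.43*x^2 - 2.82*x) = 7.2162*x^5 + 6.3277*x^4 + 8.1406*x^3 + 1.3524*x^2 - 7.7832*x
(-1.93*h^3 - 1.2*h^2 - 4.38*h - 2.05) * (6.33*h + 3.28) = -12.2169*h^4 - 13.9264*h^3 - 31.6614*h^2 - 27.3429*h - 6.724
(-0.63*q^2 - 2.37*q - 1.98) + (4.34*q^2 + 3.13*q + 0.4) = 3.71*q^2 + 0.76*q - 1.58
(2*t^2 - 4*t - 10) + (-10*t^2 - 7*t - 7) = -8*t^2 - 11*t - 17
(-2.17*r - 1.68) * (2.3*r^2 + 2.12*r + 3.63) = -4.991*r^3 - 8.4644*r^2 - 11.4387*r - 6.0984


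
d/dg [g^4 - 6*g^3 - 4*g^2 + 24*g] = 4*g^3 - 18*g^2 - 8*g + 24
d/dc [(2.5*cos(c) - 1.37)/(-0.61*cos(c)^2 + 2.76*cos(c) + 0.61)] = (-1.525*cos(c)^2 + 1.6714*cos(c) - 5.3062)*sin(c)/(0.3721*sin(c)^4 + 3.3672*sin(c)^2*cos(c) - 7.6176*sin(c)^2 + 7.6176)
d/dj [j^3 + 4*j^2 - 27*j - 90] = 3*j^2 + 8*j - 27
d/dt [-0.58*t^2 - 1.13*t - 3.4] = -1.16*t - 1.13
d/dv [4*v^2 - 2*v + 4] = 8*v - 2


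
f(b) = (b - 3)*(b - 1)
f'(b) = 2*b - 4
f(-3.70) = 31.49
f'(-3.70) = -11.40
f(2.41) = -0.83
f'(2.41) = 0.82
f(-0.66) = 6.08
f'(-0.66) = -5.32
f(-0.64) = 5.97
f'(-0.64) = -5.28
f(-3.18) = 25.83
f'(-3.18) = -10.36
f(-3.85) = 33.22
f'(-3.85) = -11.70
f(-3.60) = 30.36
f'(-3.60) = -11.20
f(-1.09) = 8.55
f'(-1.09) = -6.18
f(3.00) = 0.00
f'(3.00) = 2.00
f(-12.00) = 195.00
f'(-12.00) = -28.00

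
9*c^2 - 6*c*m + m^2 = (-3*c + m)^2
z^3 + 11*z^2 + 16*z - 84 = (z - 2)*(z + 6)*(z + 7)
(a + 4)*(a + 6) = a^2 + 10*a + 24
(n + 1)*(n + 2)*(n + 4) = n^3 + 7*n^2 + 14*n + 8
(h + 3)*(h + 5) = h^2 + 8*h + 15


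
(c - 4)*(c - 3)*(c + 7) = c^3 - 37*c + 84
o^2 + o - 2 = (o - 1)*(o + 2)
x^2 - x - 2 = (x - 2)*(x + 1)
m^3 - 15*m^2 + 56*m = m*(m - 8)*(m - 7)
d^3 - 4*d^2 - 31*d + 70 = (d - 7)*(d - 2)*(d + 5)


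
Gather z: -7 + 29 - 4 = 18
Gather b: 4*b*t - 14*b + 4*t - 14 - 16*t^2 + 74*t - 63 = b*(4*t - 14) - 16*t^2 + 78*t - 77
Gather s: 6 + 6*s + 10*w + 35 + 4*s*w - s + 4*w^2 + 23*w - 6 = s*(4*w + 5) + 4*w^2 + 33*w + 35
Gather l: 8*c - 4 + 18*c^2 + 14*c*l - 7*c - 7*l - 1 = 18*c^2 + c + l*(14*c - 7) - 5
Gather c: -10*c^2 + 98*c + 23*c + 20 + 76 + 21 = -10*c^2 + 121*c + 117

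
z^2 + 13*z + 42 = (z + 6)*(z + 7)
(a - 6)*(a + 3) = a^2 - 3*a - 18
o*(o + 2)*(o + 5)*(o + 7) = o^4 + 14*o^3 + 59*o^2 + 70*o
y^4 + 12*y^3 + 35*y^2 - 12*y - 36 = (y - 1)*(y + 1)*(y + 6)^2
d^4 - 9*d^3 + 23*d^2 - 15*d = d*(d - 5)*(d - 3)*(d - 1)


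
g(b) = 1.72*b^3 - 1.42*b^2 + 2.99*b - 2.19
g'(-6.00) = 205.79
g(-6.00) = -442.77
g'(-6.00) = 205.79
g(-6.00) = -442.77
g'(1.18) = 6.82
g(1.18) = 2.19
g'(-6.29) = 225.00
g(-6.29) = -505.21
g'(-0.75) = 8.02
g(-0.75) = -5.96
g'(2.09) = 19.59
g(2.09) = 13.56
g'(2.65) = 31.70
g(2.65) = 27.77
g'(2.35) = 24.81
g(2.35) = 19.32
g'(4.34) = 87.86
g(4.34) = 124.64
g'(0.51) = 2.88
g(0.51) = -0.81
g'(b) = 5.16*b^2 - 2.84*b + 2.99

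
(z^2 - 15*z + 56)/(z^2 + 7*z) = (z^2 - 15*z + 56)/(z*(z + 7))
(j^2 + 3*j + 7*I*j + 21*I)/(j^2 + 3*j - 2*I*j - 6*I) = (j + 7*I)/(j - 2*I)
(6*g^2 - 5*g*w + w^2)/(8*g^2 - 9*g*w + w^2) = (6*g^2 - 5*g*w + w^2)/(8*g^2 - 9*g*w + w^2)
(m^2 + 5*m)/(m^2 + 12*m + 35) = m/(m + 7)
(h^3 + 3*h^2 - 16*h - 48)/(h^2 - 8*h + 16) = (h^2 + 7*h + 12)/(h - 4)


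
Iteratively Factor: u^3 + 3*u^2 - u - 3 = (u + 1)*(u^2 + 2*u - 3) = (u - 1)*(u + 1)*(u + 3)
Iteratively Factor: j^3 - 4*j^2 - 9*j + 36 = (j - 3)*(j^2 - j - 12) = (j - 3)*(j + 3)*(j - 4)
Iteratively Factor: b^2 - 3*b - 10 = (b - 5)*(b + 2)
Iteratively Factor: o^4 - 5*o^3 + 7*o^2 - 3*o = (o)*(o^3 - 5*o^2 + 7*o - 3) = o*(o - 3)*(o^2 - 2*o + 1) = o*(o - 3)*(o - 1)*(o - 1)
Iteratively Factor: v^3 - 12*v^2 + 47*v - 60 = (v - 5)*(v^2 - 7*v + 12) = (v - 5)*(v - 3)*(v - 4)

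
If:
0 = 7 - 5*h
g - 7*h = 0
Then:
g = 49/5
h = 7/5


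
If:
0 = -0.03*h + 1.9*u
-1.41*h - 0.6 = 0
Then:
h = -0.43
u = -0.01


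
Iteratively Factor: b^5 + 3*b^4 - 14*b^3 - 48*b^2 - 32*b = (b - 4)*(b^4 + 7*b^3 + 14*b^2 + 8*b) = (b - 4)*(b + 4)*(b^3 + 3*b^2 + 2*b) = (b - 4)*(b + 2)*(b + 4)*(b^2 + b) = (b - 4)*(b + 1)*(b + 2)*(b + 4)*(b)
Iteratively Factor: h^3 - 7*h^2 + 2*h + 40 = (h + 2)*(h^2 - 9*h + 20) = (h - 4)*(h + 2)*(h - 5)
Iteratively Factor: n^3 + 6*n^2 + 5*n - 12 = (n + 4)*(n^2 + 2*n - 3) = (n - 1)*(n + 4)*(n + 3)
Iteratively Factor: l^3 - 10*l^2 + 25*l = (l)*(l^2 - 10*l + 25) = l*(l - 5)*(l - 5)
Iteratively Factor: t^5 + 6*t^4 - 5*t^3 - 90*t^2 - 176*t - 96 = (t + 3)*(t^4 + 3*t^3 - 14*t^2 - 48*t - 32) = (t + 1)*(t + 3)*(t^3 + 2*t^2 - 16*t - 32) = (t - 4)*(t + 1)*(t + 3)*(t^2 + 6*t + 8) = (t - 4)*(t + 1)*(t + 3)*(t + 4)*(t + 2)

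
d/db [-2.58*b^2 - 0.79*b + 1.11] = -5.16*b - 0.79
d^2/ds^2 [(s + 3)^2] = 2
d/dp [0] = 0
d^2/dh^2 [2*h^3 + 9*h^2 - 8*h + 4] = 12*h + 18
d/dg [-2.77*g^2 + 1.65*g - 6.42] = 1.65 - 5.54*g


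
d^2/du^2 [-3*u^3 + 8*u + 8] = -18*u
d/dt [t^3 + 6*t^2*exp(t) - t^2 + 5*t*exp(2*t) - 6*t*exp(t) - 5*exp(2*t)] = 6*t^2*exp(t) + 3*t^2 + 10*t*exp(2*t) + 6*t*exp(t) - 2*t - 5*exp(2*t) - 6*exp(t)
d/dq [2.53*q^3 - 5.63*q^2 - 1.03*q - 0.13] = 7.59*q^2 - 11.26*q - 1.03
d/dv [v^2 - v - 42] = 2*v - 1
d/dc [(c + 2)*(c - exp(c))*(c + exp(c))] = 3*c^2 - 2*c*exp(2*c) + 4*c - 5*exp(2*c)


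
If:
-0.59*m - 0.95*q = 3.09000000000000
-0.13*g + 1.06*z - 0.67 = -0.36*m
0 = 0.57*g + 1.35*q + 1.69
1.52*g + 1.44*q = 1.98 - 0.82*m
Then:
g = 4.37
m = -0.25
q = -3.10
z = 1.25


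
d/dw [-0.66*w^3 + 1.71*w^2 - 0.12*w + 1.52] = -1.98*w^2 + 3.42*w - 0.12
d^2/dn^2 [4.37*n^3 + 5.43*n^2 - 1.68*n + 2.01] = 26.22*n + 10.86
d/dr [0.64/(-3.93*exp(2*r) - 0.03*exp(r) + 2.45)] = (5.0304*exp(r) + 0.0192)*exp(r)/(3.93*exp(2*r) + 0.03*exp(r) - 2.45)^2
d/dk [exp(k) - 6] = exp(k)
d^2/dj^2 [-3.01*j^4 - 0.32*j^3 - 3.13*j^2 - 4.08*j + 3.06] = -36.12*j^2 - 1.92*j - 6.26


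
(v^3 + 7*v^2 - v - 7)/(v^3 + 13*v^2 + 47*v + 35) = (v - 1)/(v + 5)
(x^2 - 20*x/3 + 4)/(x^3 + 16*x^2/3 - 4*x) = (x - 6)/(x*(x + 6))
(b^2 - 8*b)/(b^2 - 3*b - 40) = b/(b + 5)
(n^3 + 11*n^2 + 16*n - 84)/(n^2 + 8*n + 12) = (n^2 + 5*n - 14)/(n + 2)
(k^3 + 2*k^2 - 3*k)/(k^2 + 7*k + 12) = k*(k - 1)/(k + 4)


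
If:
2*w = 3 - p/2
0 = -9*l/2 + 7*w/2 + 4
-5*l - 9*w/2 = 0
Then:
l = 72/151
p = 1226/151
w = -80/151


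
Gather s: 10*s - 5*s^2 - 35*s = -5*s^2 - 25*s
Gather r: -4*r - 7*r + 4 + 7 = 11 - 11*r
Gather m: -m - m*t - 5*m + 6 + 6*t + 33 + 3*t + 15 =m*(-t - 6) + 9*t + 54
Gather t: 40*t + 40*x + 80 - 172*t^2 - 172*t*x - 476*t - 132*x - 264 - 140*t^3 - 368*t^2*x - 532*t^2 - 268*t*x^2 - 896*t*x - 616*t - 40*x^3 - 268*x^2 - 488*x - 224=-140*t^3 + t^2*(-368*x - 704) + t*(-268*x^2 - 1068*x - 1052) - 40*x^3 - 268*x^2 - 580*x - 408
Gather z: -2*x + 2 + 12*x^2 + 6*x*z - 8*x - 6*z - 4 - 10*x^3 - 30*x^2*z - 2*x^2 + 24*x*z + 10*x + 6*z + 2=-10*x^3 + 10*x^2 + z*(-30*x^2 + 30*x)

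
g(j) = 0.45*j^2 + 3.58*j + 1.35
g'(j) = 0.9*j + 3.58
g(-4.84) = -5.44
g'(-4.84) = -0.78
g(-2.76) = -5.10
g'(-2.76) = 1.10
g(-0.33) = 0.22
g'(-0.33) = 3.28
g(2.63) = 13.88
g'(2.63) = 5.95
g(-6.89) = -1.95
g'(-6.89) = -2.62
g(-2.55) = -4.85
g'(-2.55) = 1.28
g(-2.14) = -4.25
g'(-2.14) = 1.65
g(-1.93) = -3.88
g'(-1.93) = 1.84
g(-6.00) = -3.93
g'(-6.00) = -1.82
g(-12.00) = 23.19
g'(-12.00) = -7.22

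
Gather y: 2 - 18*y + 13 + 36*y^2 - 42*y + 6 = 36*y^2 - 60*y + 21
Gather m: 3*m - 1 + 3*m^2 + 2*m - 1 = 3*m^2 + 5*m - 2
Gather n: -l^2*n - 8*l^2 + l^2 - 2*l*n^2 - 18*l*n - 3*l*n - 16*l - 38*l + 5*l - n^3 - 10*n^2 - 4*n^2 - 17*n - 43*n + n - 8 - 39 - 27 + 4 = -7*l^2 - 49*l - n^3 + n^2*(-2*l - 14) + n*(-l^2 - 21*l - 59) - 70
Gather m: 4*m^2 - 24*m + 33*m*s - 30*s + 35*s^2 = 4*m^2 + m*(33*s - 24) + 35*s^2 - 30*s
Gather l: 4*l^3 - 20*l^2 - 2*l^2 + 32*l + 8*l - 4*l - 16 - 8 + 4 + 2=4*l^3 - 22*l^2 + 36*l - 18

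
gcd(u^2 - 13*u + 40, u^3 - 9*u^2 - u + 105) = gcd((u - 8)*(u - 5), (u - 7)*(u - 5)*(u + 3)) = u - 5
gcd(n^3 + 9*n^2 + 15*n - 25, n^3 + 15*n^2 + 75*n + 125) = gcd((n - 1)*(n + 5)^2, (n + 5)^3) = n^2 + 10*n + 25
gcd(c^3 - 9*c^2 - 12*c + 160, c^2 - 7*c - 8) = c - 8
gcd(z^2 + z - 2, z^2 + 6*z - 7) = z - 1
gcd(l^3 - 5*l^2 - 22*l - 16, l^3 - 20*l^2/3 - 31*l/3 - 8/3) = l^2 - 7*l - 8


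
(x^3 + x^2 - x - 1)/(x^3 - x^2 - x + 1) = (x + 1)/(x - 1)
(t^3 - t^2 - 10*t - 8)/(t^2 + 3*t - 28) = (t^2 + 3*t + 2)/(t + 7)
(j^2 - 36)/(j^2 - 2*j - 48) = (j - 6)/(j - 8)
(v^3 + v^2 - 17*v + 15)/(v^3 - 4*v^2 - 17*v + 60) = (v^2 + 4*v - 5)/(v^2 - v - 20)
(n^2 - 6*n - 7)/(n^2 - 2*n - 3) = (n - 7)/(n - 3)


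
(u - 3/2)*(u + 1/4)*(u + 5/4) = u^3 - 31*u/16 - 15/32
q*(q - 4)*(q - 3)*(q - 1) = q^4 - 8*q^3 + 19*q^2 - 12*q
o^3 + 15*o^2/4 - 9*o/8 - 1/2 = (o - 1/2)*(o + 1/4)*(o + 4)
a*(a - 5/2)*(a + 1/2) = a^3 - 2*a^2 - 5*a/4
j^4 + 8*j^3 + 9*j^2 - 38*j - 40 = (j - 2)*(j + 1)*(j + 4)*(j + 5)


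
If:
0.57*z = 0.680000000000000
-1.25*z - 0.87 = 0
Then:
No Solution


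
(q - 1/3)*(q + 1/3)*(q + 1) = q^3 + q^2 - q/9 - 1/9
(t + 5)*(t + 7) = t^2 + 12*t + 35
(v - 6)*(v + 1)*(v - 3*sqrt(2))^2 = v^4 - 6*sqrt(2)*v^3 - 5*v^3 + 12*v^2 + 30*sqrt(2)*v^2 - 90*v + 36*sqrt(2)*v - 108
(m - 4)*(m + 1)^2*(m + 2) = m^4 - 11*m^2 - 18*m - 8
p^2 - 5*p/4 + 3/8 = (p - 3/4)*(p - 1/2)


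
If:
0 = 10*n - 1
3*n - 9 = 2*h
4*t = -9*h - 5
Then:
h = -87/20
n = 1/10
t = 683/80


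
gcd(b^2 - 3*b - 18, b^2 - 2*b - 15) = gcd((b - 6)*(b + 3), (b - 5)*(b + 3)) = b + 3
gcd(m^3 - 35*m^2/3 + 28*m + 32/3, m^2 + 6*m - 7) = 1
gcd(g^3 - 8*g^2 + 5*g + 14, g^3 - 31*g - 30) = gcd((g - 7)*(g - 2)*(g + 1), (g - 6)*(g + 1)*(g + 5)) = g + 1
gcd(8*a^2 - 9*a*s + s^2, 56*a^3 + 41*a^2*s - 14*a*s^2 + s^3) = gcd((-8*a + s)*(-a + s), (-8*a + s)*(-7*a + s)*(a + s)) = -8*a + s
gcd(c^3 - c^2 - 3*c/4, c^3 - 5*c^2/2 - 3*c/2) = c^2 + c/2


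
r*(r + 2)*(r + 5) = r^3 + 7*r^2 + 10*r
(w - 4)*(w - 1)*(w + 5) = w^3 - 21*w + 20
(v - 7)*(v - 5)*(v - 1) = v^3 - 13*v^2 + 47*v - 35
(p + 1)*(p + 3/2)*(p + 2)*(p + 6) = p^4 + 21*p^3/2 + 67*p^2/2 + 42*p + 18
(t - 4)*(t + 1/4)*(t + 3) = t^3 - 3*t^2/4 - 49*t/4 - 3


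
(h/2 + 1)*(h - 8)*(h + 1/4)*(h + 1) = h^4/2 - 19*h^3/8 - 93*h^2/8 - 43*h/4 - 2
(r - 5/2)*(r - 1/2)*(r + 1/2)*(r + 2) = r^4 - r^3/2 - 21*r^2/4 + r/8 + 5/4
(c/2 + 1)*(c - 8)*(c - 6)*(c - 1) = c^4/2 - 13*c^3/2 + 16*c^2 + 38*c - 48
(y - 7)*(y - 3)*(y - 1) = y^3 - 11*y^2 + 31*y - 21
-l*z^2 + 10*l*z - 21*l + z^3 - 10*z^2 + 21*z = (-l + z)*(z - 7)*(z - 3)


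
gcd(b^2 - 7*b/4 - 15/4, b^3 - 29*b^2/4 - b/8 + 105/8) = b + 5/4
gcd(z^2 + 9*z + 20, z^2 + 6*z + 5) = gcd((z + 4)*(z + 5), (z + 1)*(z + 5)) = z + 5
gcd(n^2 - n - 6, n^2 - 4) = n + 2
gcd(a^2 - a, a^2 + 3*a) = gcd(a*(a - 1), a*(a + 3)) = a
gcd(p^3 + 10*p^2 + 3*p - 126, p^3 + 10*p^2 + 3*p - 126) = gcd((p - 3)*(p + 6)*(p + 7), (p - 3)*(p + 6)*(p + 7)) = p^3 + 10*p^2 + 3*p - 126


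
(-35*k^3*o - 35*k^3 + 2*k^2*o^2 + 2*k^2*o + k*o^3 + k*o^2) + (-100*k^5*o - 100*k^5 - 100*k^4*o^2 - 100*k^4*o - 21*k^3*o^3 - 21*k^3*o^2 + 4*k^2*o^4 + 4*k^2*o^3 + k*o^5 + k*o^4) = -100*k^5*o - 100*k^5 - 100*k^4*o^2 - 100*k^4*o - 21*k^3*o^3 - 21*k^3*o^2 - 35*k^3*o - 35*k^3 + 4*k^2*o^4 + 4*k^2*o^3 + 2*k^2*o^2 + 2*k^2*o + k*o^5 + k*o^4 + k*o^3 + k*o^2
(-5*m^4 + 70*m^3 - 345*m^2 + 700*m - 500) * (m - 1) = -5*m^5 + 75*m^4 - 415*m^3 + 1045*m^2 - 1200*m + 500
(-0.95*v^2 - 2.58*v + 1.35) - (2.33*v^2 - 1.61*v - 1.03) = -3.28*v^2 - 0.97*v + 2.38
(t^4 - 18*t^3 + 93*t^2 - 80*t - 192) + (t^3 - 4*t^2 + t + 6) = t^4 - 17*t^3 + 89*t^2 - 79*t - 186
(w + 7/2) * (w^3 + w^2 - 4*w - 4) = w^4 + 9*w^3/2 - w^2/2 - 18*w - 14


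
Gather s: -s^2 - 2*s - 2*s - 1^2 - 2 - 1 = -s^2 - 4*s - 4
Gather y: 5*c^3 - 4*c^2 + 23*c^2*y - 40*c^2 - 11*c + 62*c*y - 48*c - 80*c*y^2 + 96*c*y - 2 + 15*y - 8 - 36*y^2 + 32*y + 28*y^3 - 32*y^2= 5*c^3 - 44*c^2 - 59*c + 28*y^3 + y^2*(-80*c - 68) + y*(23*c^2 + 158*c + 47) - 10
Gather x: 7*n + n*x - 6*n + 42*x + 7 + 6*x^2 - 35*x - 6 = n + 6*x^2 + x*(n + 7) + 1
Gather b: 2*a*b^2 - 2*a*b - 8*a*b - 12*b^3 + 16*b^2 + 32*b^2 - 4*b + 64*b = -12*b^3 + b^2*(2*a + 48) + b*(60 - 10*a)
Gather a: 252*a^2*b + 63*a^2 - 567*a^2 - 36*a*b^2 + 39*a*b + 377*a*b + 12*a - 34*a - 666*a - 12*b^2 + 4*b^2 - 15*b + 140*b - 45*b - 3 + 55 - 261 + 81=a^2*(252*b - 504) + a*(-36*b^2 + 416*b - 688) - 8*b^2 + 80*b - 128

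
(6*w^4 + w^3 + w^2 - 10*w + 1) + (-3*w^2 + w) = 6*w^4 + w^3 - 2*w^2 - 9*w + 1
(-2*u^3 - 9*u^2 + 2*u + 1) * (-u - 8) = 2*u^4 + 25*u^3 + 70*u^2 - 17*u - 8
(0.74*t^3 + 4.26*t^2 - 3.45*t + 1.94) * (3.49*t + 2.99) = 2.5826*t^4 + 17.08*t^3 + 0.696899999999999*t^2 - 3.5449*t + 5.8006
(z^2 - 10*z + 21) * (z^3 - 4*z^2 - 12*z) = z^5 - 14*z^4 + 49*z^3 + 36*z^2 - 252*z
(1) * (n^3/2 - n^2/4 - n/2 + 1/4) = n^3/2 - n^2/4 - n/2 + 1/4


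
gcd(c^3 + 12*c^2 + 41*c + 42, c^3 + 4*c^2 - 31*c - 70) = c^2 + 9*c + 14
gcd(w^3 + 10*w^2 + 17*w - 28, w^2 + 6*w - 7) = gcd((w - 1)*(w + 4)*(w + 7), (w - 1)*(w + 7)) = w^2 + 6*w - 7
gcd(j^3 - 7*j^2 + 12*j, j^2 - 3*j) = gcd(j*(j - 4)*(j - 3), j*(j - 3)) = j^2 - 3*j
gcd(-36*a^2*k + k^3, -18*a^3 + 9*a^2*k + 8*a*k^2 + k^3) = 6*a + k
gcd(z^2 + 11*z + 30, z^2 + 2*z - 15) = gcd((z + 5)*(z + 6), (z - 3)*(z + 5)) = z + 5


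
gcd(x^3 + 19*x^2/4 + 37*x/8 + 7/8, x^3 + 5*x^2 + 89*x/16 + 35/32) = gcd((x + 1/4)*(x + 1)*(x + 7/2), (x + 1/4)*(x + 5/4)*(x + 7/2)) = x^2 + 15*x/4 + 7/8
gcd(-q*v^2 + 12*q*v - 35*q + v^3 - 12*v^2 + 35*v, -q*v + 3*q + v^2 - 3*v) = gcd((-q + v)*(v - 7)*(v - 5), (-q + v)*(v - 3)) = q - v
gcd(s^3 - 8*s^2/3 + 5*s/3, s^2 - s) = s^2 - s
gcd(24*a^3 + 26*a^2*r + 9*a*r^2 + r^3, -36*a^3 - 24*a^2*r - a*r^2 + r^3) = 6*a^2 + 5*a*r + r^2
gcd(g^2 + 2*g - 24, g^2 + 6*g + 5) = 1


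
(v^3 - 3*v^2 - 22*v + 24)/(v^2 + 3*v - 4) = v - 6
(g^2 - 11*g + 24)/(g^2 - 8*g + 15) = (g - 8)/(g - 5)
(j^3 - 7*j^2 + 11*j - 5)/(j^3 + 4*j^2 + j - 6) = (j^2 - 6*j + 5)/(j^2 + 5*j + 6)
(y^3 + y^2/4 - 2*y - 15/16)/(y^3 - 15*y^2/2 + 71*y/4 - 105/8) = (8*y^2 + 14*y + 5)/(2*(4*y^2 - 24*y + 35))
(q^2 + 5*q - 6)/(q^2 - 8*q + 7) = (q + 6)/(q - 7)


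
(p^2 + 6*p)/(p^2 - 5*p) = (p + 6)/(p - 5)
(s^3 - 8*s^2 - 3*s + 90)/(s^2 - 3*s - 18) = s - 5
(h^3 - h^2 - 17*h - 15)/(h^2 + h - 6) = (h^2 - 4*h - 5)/(h - 2)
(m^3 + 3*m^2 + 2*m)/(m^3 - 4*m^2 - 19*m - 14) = m/(m - 7)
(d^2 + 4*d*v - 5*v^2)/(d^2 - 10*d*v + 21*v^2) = (d^2 + 4*d*v - 5*v^2)/(d^2 - 10*d*v + 21*v^2)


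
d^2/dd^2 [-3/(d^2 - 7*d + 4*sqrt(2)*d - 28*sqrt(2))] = 6*(d^2 - 7*d + 4*sqrt(2)*d - (2*d - 7 + 4*sqrt(2))^2 - 28*sqrt(2))/(d^2 - 7*d + 4*sqrt(2)*d - 28*sqrt(2))^3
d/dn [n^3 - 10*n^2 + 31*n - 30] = 3*n^2 - 20*n + 31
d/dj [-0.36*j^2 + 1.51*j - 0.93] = 1.51 - 0.72*j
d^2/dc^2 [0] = 0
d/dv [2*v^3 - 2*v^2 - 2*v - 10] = 6*v^2 - 4*v - 2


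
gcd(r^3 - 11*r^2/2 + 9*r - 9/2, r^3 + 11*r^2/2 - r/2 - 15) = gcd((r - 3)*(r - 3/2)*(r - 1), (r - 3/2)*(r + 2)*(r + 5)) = r - 3/2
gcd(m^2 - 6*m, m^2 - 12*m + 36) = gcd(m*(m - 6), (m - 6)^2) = m - 6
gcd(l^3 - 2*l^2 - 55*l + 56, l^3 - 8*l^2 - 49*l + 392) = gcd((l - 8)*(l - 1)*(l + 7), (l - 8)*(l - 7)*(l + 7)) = l^2 - l - 56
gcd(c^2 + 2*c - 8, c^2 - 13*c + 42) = 1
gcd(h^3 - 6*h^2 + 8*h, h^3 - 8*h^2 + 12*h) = h^2 - 2*h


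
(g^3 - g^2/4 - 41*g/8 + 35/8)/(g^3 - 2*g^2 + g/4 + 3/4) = (8*g^2 + 6*g - 35)/(2*(4*g^2 - 4*g - 3))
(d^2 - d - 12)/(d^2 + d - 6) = (d - 4)/(d - 2)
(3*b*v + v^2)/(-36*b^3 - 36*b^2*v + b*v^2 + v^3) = v*(3*b + v)/(-36*b^3 - 36*b^2*v + b*v^2 + v^3)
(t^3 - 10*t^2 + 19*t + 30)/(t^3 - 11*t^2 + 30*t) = (t + 1)/t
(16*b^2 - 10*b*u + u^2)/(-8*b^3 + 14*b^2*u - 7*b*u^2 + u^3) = (-8*b + u)/(4*b^2 - 5*b*u + u^2)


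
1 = 1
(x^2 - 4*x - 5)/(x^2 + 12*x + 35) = (x^2 - 4*x - 5)/(x^2 + 12*x + 35)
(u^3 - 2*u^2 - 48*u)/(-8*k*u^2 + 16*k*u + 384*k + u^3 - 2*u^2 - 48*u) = u/(-8*k + u)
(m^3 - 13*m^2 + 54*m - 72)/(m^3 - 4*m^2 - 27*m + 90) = (m - 4)/(m + 5)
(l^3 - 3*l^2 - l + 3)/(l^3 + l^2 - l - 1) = (l - 3)/(l + 1)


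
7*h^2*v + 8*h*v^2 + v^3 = v*(h + v)*(7*h + v)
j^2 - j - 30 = (j - 6)*(j + 5)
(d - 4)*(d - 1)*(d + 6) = d^3 + d^2 - 26*d + 24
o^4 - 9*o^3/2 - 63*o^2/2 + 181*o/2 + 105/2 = (o - 7)*(o - 3)*(o + 1/2)*(o + 5)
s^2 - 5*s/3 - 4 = (s - 3)*(s + 4/3)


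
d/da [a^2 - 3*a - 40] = 2*a - 3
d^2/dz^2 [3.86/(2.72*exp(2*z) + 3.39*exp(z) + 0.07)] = (3.86*(5.44*exp(z) + 3.39)*(10.88*exp(z) + 6.78)*exp(z) - (41.9968*exp(z) + 13.0854)*(2.72*exp(2*z) + 3.39*exp(z) + 0.07))*exp(z)/(2.72*exp(2*z) + 3.39*exp(z) + 0.07)^3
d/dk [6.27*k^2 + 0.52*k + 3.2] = 12.54*k + 0.52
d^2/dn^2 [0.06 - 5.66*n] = 0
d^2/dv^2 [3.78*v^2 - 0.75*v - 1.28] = 7.56000000000000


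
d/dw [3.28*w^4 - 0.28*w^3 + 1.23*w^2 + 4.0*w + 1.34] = 13.12*w^3 - 0.84*w^2 + 2.46*w + 4.0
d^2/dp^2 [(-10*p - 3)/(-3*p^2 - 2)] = 18*(10*p^3 + 9*p^2 - 20*p - 2)/(27*p^6 + 54*p^4 + 36*p^2 + 8)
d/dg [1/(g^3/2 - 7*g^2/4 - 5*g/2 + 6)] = 8*(-3*g^2 + 7*g + 5)/(2*g^3 - 7*g^2 - 10*g + 24)^2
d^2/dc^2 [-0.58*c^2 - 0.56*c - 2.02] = -1.16000000000000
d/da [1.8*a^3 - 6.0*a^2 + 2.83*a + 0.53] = 5.4*a^2 - 12.0*a + 2.83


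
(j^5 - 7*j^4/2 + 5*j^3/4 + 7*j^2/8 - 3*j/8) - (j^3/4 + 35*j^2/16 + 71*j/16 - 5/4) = j^5 - 7*j^4/2 + j^3 - 21*j^2/16 - 77*j/16 + 5/4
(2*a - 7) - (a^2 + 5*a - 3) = -a^2 - 3*a - 4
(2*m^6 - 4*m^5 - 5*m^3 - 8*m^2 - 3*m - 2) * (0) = 0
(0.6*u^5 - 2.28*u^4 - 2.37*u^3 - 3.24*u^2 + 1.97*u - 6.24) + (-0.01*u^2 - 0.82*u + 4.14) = 0.6*u^5 - 2.28*u^4 - 2.37*u^3 - 3.25*u^2 + 1.15*u - 2.1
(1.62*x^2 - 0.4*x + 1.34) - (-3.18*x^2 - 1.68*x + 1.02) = 4.8*x^2 + 1.28*x + 0.32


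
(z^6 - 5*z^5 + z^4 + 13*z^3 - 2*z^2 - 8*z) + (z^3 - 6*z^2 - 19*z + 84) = z^6 - 5*z^5 + z^4 + 14*z^3 - 8*z^2 - 27*z + 84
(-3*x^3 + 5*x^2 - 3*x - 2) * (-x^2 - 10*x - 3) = 3*x^5 + 25*x^4 - 38*x^3 + 17*x^2 + 29*x + 6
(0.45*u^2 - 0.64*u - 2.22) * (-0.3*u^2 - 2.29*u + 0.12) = -0.135*u^4 - 0.8385*u^3 + 2.1856*u^2 + 5.007*u - 0.2664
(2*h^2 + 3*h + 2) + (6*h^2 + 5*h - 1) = 8*h^2 + 8*h + 1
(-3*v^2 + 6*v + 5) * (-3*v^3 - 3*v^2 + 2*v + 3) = 9*v^5 - 9*v^4 - 39*v^3 - 12*v^2 + 28*v + 15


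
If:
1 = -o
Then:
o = -1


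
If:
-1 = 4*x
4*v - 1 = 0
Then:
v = 1/4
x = -1/4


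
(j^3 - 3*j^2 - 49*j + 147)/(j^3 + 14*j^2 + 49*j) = (j^2 - 10*j + 21)/(j*(j + 7))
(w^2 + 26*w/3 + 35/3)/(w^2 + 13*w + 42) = (w + 5/3)/(w + 6)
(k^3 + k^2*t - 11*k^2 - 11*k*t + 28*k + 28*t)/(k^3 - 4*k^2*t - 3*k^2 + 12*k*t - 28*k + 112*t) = (-k^2 - k*t + 4*k + 4*t)/(-k^2 + 4*k*t - 4*k + 16*t)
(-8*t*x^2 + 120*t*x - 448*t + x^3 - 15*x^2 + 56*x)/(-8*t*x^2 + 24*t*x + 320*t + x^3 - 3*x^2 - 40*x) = (x - 7)/(x + 5)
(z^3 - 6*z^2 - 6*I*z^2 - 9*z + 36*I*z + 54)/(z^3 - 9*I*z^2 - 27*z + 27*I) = (z - 6)/(z - 3*I)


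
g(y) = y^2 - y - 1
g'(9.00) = 17.00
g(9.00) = 71.00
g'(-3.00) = -7.00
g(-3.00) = 11.00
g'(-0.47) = -1.94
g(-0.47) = -0.31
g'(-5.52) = -12.04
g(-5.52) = 34.99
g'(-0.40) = -1.80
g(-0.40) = -0.44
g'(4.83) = 8.66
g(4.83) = 17.50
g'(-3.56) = -8.12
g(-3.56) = 15.23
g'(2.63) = 4.26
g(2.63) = 3.29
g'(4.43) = 7.86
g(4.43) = 14.19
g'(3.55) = 6.10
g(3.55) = 8.05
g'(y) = 2*y - 1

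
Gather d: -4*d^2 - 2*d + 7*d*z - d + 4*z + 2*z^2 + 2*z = -4*d^2 + d*(7*z - 3) + 2*z^2 + 6*z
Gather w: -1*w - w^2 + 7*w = -w^2 + 6*w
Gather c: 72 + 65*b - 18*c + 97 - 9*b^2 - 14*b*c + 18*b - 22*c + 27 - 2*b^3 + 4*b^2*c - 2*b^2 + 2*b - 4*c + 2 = -2*b^3 - 11*b^2 + 85*b + c*(4*b^2 - 14*b - 44) + 198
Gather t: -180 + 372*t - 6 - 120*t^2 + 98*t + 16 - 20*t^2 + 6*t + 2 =-140*t^2 + 476*t - 168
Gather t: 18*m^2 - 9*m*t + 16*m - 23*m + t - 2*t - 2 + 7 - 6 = 18*m^2 - 7*m + t*(-9*m - 1) - 1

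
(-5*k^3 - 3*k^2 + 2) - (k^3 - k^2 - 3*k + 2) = -6*k^3 - 2*k^2 + 3*k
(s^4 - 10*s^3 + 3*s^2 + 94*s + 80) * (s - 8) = s^5 - 18*s^4 + 83*s^3 + 70*s^2 - 672*s - 640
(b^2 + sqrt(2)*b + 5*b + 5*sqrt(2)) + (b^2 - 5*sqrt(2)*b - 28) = 2*b^2 - 4*sqrt(2)*b + 5*b - 28 + 5*sqrt(2)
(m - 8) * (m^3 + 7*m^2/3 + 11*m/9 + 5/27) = m^4 - 17*m^3/3 - 157*m^2/9 - 259*m/27 - 40/27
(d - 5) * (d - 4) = d^2 - 9*d + 20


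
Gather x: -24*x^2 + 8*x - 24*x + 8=-24*x^2 - 16*x + 8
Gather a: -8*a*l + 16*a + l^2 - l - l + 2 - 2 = a*(16 - 8*l) + l^2 - 2*l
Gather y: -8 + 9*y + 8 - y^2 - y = -y^2 + 8*y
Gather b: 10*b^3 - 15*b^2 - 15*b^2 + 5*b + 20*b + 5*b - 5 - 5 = 10*b^3 - 30*b^2 + 30*b - 10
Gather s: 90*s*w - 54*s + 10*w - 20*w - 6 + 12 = s*(90*w - 54) - 10*w + 6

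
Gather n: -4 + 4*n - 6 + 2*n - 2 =6*n - 12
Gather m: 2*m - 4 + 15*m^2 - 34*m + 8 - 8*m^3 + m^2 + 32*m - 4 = -8*m^3 + 16*m^2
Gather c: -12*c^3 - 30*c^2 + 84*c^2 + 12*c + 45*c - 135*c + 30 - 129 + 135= -12*c^3 + 54*c^2 - 78*c + 36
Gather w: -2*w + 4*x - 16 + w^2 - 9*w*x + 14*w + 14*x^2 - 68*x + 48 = w^2 + w*(12 - 9*x) + 14*x^2 - 64*x + 32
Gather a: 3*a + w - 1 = 3*a + w - 1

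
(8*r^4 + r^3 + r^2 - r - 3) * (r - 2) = 8*r^5 - 15*r^4 - r^3 - 3*r^2 - r + 6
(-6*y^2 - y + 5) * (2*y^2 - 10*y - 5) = -12*y^4 + 58*y^3 + 50*y^2 - 45*y - 25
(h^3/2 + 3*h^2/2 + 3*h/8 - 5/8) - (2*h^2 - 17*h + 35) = h^3/2 - h^2/2 + 139*h/8 - 285/8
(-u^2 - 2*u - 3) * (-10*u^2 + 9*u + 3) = 10*u^4 + 11*u^3 + 9*u^2 - 33*u - 9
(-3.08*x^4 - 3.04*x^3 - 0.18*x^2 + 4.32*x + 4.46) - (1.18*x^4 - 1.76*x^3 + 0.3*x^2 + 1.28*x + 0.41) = -4.26*x^4 - 1.28*x^3 - 0.48*x^2 + 3.04*x + 4.05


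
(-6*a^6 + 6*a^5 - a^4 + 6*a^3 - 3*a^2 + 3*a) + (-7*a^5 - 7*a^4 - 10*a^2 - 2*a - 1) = -6*a^6 - a^5 - 8*a^4 + 6*a^3 - 13*a^2 + a - 1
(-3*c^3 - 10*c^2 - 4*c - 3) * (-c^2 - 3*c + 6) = 3*c^5 + 19*c^4 + 16*c^3 - 45*c^2 - 15*c - 18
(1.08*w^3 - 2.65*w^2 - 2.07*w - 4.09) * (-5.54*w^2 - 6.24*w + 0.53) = -5.9832*w^5 + 7.9418*w^4 + 28.5762*w^3 + 34.1709*w^2 + 24.4245*w - 2.1677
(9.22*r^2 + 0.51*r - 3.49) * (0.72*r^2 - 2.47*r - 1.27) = 6.6384*r^4 - 22.4062*r^3 - 15.4819*r^2 + 7.9726*r + 4.4323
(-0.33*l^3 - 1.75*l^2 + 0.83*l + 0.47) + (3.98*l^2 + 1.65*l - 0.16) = -0.33*l^3 + 2.23*l^2 + 2.48*l + 0.31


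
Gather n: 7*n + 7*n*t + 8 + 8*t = n*(7*t + 7) + 8*t + 8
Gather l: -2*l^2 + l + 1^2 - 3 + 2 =-2*l^2 + l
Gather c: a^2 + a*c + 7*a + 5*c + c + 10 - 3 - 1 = a^2 + 7*a + c*(a + 6) + 6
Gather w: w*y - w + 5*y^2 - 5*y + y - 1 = w*(y - 1) + 5*y^2 - 4*y - 1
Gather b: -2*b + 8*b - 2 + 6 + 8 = 6*b + 12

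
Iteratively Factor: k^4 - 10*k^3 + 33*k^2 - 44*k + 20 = (k - 2)*(k^3 - 8*k^2 + 17*k - 10) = (k - 2)*(k - 1)*(k^2 - 7*k + 10) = (k - 2)^2*(k - 1)*(k - 5)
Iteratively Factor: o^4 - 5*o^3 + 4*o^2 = (o - 1)*(o^3 - 4*o^2) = o*(o - 1)*(o^2 - 4*o) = o*(o - 4)*(o - 1)*(o)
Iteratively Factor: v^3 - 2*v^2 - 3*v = (v)*(v^2 - 2*v - 3) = v*(v - 3)*(v + 1)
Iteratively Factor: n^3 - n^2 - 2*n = (n - 2)*(n^2 + n) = n*(n - 2)*(n + 1)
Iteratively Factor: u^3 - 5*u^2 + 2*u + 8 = (u - 4)*(u^2 - u - 2) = (u - 4)*(u + 1)*(u - 2)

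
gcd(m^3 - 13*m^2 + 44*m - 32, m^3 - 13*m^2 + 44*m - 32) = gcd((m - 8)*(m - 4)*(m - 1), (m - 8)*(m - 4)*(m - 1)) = m^3 - 13*m^2 + 44*m - 32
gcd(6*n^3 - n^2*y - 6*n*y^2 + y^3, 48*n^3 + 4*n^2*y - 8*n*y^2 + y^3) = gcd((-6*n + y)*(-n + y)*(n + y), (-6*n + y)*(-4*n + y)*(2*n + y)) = -6*n + y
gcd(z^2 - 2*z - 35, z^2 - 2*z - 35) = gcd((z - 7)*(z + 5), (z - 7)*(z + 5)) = z^2 - 2*z - 35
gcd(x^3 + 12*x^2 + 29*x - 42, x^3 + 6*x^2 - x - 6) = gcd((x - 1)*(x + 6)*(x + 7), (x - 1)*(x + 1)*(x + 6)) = x^2 + 5*x - 6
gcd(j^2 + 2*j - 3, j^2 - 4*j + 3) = j - 1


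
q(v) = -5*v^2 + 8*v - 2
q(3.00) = -23.00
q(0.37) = 0.28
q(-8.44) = -425.69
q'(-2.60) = 34.00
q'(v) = 8 - 10*v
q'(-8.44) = 92.40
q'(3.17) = -23.70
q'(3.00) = -22.00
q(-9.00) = -479.00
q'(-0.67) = 14.70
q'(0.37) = 4.30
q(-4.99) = -166.42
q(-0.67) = -9.60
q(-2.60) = -56.60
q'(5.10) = -43.00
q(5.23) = -96.92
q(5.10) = -91.25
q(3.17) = -26.88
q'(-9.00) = 98.00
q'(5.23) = -44.30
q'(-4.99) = 57.90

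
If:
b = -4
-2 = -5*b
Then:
No Solution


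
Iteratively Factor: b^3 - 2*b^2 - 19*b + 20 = (b - 5)*(b^2 + 3*b - 4) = (b - 5)*(b + 4)*(b - 1)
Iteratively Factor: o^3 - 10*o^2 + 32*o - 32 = (o - 2)*(o^2 - 8*o + 16) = (o - 4)*(o - 2)*(o - 4)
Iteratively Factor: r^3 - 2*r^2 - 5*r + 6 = (r + 2)*(r^2 - 4*r + 3) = (r - 3)*(r + 2)*(r - 1)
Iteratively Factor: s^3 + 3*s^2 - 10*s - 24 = (s - 3)*(s^2 + 6*s + 8) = (s - 3)*(s + 4)*(s + 2)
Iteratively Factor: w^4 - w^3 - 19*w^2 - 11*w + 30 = (w + 3)*(w^3 - 4*w^2 - 7*w + 10) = (w - 1)*(w + 3)*(w^2 - 3*w - 10) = (w - 5)*(w - 1)*(w + 3)*(w + 2)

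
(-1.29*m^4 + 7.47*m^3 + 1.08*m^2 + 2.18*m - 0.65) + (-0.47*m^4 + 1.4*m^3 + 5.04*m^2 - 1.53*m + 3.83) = -1.76*m^4 + 8.87*m^3 + 6.12*m^2 + 0.65*m + 3.18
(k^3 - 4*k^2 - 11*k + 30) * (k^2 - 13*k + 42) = k^5 - 17*k^4 + 83*k^3 + 5*k^2 - 852*k + 1260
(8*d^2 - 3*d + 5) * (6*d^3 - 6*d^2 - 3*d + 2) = 48*d^5 - 66*d^4 + 24*d^3 - 5*d^2 - 21*d + 10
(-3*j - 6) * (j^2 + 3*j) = -3*j^3 - 15*j^2 - 18*j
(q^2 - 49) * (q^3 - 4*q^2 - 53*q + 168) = q^5 - 4*q^4 - 102*q^3 + 364*q^2 + 2597*q - 8232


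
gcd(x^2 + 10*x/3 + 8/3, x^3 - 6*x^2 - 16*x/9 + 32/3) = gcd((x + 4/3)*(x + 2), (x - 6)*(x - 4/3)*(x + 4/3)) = x + 4/3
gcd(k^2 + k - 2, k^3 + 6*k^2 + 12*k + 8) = k + 2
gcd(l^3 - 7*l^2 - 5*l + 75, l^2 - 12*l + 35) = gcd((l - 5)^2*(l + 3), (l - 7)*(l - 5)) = l - 5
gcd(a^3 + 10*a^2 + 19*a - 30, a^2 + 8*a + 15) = a + 5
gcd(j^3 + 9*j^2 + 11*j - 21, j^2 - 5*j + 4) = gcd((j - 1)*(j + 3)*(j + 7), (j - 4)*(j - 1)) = j - 1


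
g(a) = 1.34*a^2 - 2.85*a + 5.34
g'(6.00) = 13.23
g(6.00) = 36.48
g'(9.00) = 21.27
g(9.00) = 88.23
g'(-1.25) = -6.20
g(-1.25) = 11.00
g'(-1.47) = -6.79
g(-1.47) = 12.43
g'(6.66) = 15.00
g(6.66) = 45.80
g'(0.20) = -2.31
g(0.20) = 4.82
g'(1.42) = 0.96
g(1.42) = 3.99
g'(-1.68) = -7.35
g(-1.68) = 13.91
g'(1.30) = 0.63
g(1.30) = 3.90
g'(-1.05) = -5.66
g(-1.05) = 9.81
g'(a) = 2.68*a - 2.85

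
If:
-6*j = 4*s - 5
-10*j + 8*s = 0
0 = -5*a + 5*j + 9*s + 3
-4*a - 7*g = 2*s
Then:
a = 457/220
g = -1039/770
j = 5/11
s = 25/44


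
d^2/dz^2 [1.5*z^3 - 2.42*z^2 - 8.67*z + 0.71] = 9.0*z - 4.84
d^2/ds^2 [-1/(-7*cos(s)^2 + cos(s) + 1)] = (196*sin(s)^4 - 127*sin(s)^2 + 101*cos(s)/4 - 21*cos(3*s)/4 - 85)/(7*sin(s)^2 + cos(s) - 6)^3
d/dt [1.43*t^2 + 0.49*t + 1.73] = 2.86*t + 0.49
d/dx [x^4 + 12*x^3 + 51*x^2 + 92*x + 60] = 4*x^3 + 36*x^2 + 102*x + 92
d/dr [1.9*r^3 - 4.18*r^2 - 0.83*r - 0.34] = 5.7*r^2 - 8.36*r - 0.83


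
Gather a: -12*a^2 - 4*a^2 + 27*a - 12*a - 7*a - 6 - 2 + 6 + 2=-16*a^2 + 8*a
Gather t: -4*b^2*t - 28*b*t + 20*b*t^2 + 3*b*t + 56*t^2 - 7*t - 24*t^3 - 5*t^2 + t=-24*t^3 + t^2*(20*b + 51) + t*(-4*b^2 - 25*b - 6)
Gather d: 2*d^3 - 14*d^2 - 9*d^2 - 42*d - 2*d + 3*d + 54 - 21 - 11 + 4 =2*d^3 - 23*d^2 - 41*d + 26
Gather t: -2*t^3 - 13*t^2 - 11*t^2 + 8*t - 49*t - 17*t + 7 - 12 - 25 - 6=-2*t^3 - 24*t^2 - 58*t - 36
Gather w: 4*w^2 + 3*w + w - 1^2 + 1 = 4*w^2 + 4*w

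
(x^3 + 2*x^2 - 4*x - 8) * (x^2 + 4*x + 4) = x^5 + 6*x^4 + 8*x^3 - 16*x^2 - 48*x - 32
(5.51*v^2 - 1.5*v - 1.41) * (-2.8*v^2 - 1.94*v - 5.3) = -15.428*v^4 - 6.4894*v^3 - 22.345*v^2 + 10.6854*v + 7.473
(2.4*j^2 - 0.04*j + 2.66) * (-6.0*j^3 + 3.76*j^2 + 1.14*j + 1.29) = -14.4*j^5 + 9.264*j^4 - 13.3744*j^3 + 13.052*j^2 + 2.9808*j + 3.4314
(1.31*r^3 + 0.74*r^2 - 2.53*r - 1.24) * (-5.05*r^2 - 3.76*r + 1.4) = -6.6155*r^5 - 8.6626*r^4 + 11.8281*r^3 + 16.8108*r^2 + 1.1204*r - 1.736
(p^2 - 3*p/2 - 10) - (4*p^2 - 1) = -3*p^2 - 3*p/2 - 9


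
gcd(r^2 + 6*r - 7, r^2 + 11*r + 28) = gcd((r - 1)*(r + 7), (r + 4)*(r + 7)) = r + 7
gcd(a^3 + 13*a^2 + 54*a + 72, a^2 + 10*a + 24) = a^2 + 10*a + 24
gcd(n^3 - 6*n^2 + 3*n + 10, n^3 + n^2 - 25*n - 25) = n^2 - 4*n - 5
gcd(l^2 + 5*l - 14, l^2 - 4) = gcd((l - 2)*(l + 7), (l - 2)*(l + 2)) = l - 2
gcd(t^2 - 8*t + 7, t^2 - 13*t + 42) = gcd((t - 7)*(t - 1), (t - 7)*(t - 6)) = t - 7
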